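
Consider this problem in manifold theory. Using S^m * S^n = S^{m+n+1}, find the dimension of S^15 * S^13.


Join of spheres: S^m * S^n = S^{m+n+1}.
dim = 15 + 13 + 1 = 29

29


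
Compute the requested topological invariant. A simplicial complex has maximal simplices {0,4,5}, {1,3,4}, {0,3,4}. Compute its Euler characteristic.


Enumerate all faces; f-vector: f_0=5, f_1=7, f_2=3.
chi = sum (-1)^k f_k = 1

1


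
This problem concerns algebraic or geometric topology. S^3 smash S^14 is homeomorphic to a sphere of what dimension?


S^m ^ S^n = S^{m+n}.
k = 3 + 14 = 17

17


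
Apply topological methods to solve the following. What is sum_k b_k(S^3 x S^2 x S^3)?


Total Betti number is multiplicative under products.
Each S^d (d>=1) has total Betti number 2.
There are 3 sphere factors.
Total = 2^3 = 8

8


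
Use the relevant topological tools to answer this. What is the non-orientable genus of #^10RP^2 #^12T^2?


Since a >= 1, the sum is non-orientable; each T^2 can be replaced by RP^2 # RP^2 (since T^2#RP^2 = 3RP^2).
Total crosscaps k = 10 + 2*12 = 34.
Check via chi: chi = 10*1 + 12*0 - (10+12-1)*2 = -32 = 2 - k = -32. Consistent.

34


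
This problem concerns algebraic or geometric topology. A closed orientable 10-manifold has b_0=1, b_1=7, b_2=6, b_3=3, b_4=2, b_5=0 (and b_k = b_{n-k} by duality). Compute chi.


By Poincare duality b_k = b_{10-k}, so full Betti numbers: b_0=1, b_1=7, b_2=6, b_3=3, b_4=2, b_5=0, b_6=2, b_7=3, b_8=6, b_9=7, b_10=1.
chi = sum (-1)^k b_k = -2

-2


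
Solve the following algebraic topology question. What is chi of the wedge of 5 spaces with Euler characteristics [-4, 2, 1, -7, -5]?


chi(A v B) = chi(A) + chi(B) - 1 (one point identified).
For 5 spaces: chi = (sum chi_i) - (5 - 1).
sum = -13; chi = -13 - 4 = -17

-17


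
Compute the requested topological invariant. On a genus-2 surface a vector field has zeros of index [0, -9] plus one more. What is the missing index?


Poincare-Hopf: sum of indices = chi(M).
chi(Sigma_2) = 2 - 2*2 = -2.
Sum of known indices = -9.
x = chi - (sum known) = -2 - (-9) = 7

7


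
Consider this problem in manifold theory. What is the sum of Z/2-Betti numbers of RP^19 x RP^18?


dim H^*(RP^n; Z/2) = n+1 (one Z/2 in each degree 0..n).
Total Betti number is multiplicative.
Total = (19+1) * (18+1) = 20 * 19 = 380

380


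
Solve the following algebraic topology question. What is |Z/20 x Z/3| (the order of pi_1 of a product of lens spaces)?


pi_1(X x Y) = pi_1(X) x pi_1(Y).
pi_1(L(20,1)) = Z/20, pi_1(L(3,1)) = Z/3.
|Z/20 x Z/3| = 20 * 3 = 60

60


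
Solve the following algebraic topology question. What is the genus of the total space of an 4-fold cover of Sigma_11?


For an n-sheeted cover: chi(E) = n * chi(B).
chi(Sigma_11) = 2 - 2*11 = -20.
chi(E) = 4 * (-20) = -80.
genus(E) = (2 - chi(E))/2 = (2 - (-80))/2 = 82/2 = 41

41


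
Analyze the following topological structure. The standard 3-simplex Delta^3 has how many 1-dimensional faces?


Delta^3 has 3+1 vertices. A 1-face is a choice of 1+1 vertices.
f_1 = C(3+1, 1+1) = C(4,2) = 6

6


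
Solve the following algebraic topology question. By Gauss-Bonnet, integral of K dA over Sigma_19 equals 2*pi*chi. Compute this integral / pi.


Gauss-Bonnet: integral K dA = 2*pi*chi(M).
chi(Sigma_19) = 2 - 2*19 = -36.
(integral K dA)/pi = 2*chi = 2*(-36) = -72

-72


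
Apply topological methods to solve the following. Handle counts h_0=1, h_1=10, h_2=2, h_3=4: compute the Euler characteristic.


Handles of index k contribute (-1)^k to chi (same as CW cells).
chi = (1) + (-10) + (2) + (-4) = -11

-11


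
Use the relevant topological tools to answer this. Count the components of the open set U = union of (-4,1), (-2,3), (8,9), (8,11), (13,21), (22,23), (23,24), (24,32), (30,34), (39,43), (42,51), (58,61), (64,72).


Sort and merge overlapping open intervals.
Merged: (-4,3), (8,11), (13,21), (22,23), (23,24), (24,34), (39,51), (58,61), (64,72).
Number of components = 9

9


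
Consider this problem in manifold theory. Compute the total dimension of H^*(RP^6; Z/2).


H^k(RP^6; Z/2) = Z/2 for each 0 <= k <= 6.
Total dimension = 6 + 1 = 7

7


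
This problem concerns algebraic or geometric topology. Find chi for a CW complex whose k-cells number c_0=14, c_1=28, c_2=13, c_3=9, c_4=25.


chi = sum_k (-1)^k c_k.
= (-1)^0*14 + (-1)^1*28 + (-1)^2*13 + (-1)^3*9 + (-1)^4*25
= (14) + (-28) + (13) + (-9) + (25)
= 15

15


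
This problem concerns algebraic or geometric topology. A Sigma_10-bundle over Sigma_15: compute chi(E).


For a fiber bundle F -> E -> B (with CW structure): chi(E) = chi(B) * chi(F).
chi(Sigma_15) = -28, chi(Sigma_10) = -18.
chi(E) = (-28) * (-18) = 504

504


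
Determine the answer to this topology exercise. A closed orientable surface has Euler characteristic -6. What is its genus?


chi = 2 - 2g for closed orientable surfaces.
-6 = 2 - 2g
2g = 2 - (-6) = 8
g = 4

4


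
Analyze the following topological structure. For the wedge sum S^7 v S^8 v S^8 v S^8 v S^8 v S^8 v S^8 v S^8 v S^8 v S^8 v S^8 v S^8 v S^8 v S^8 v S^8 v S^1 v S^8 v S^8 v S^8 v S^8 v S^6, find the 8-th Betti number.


For a wedge of spheres, H_k (k>0) is free on one generator per sphere of dimension k.
Spheres of dimension 8: count = 18.
b_8 = 18

18


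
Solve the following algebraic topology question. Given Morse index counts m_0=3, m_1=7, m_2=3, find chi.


Morse theory: chi(M) = sum_k (-1)^k m_k where m_k = #(index-k critical points).
= (3) + (-7) + (3) = -1

-1


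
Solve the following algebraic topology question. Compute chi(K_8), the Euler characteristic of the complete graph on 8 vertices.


K_8: V = 8, E = C(8,2) = 28.
chi = V - E = 8 - 28 = -20

-20


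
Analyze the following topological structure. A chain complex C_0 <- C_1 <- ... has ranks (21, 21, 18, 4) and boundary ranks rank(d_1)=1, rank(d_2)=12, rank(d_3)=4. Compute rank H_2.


rank H_k = rank(ker d_k) - rank(im d_{k+1}).
rank(ker d_2) = rank(C_2) - rank(d_2) = 18 - 12 = 6.
rank(im d_{2+1}) = 4.
rank H_2 = 6 - 4 = 2

2


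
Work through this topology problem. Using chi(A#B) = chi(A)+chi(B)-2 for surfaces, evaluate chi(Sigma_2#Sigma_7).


chi(Sigma_2) = 2 - 2*2 = -2
chi(Sigma_7) = 2 - 2*7 = -12
For surfaces: chi(A#B) = chi(A) + chi(B) - 2.
chi = -2 + -12 - 2 = -16

-16


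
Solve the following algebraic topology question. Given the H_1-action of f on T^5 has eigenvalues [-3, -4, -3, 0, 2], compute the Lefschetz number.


For a torus self-map: L(f) = det(I - A) where A acts on H_1.
L(f) = (1--3) * (1--4) * (1--3) * (1-0) * (1-2) = 4 * 5 * 4 * 1 * -1 = -80

-80


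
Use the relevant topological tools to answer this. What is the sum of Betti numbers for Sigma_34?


For Sigma_34: b_0 = 1, b_1 = 2g = 68, b_2 = 1.
Total = 1 + 68 + 1 = 70

70


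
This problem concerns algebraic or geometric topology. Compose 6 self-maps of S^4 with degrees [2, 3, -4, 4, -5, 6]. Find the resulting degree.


Degree is multiplicative: deg(composition) = product of degrees.
= (2) * (3) * (-4) * (4) * (-5) * (6) = 2880

2880


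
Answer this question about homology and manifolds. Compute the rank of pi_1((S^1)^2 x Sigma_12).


pi_1(A x B) = pi_1(A) x pi_1(B); rank of abelianization = b_1.
b_1(T^2) = 2, b_1(Sigma_12) = 2*12 = 24.
b_1(product) = 2 + 24 = 26

26


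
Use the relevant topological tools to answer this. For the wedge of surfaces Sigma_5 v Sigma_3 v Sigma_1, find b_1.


For a wedge X v Y: reduced H_k(X v Y) = H_k(X) + H_k(Y).
Each Sigma_g contributes b_1 = 2g.
b_1 = 10 + 6 + 2 = 18

18


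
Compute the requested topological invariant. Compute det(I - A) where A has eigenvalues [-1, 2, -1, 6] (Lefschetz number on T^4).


For a torus self-map: L(f) = det(I - A) where A acts on H_1.
L(f) = (1--1) * (1-2) * (1--1) * (1-6) = 2 * -1 * 2 * -5 = 20

20


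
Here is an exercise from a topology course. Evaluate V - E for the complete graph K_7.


K_7: V = 7, E = C(7,2) = 21.
chi = V - E = 7 - 21 = -14

-14


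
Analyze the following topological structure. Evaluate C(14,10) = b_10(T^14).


By the Kunneth formula, b_k(T^n) = C(n,k).
b_10(T^14) = C(14,10).
C(14,10) = 14!/(10!*4!) = 1001

1001


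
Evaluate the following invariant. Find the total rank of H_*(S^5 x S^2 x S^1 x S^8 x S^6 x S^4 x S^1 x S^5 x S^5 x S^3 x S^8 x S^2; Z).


Total Betti number is multiplicative under products.
Each S^d (d>=1) has total Betti number 2.
There are 12 sphere factors.
Total = 2^12 = 4096

4096


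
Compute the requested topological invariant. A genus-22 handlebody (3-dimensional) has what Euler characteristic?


A genus-g handlebody deformation retracts to a wedge of g circles.
chi(vee_g S^1) = 1 - g.
chi(H_22) = 1 - 22 = -21

-21


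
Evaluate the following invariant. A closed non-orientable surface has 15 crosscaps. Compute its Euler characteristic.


For a non-orientable closed surface with k crosscaps: chi = 2 - k.
Here k = 15.
chi = 2 - 15 = -13

-13


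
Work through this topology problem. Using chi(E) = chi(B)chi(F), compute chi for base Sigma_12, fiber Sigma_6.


For a fiber bundle F -> E -> B (with CW structure): chi(E) = chi(B) * chi(F).
chi(Sigma_12) = -22, chi(Sigma_6) = -10.
chi(E) = (-22) * (-10) = 220

220


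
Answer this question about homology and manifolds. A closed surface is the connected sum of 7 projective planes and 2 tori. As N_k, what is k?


Since a >= 1, the sum is non-orientable; each T^2 can be replaced by RP^2 # RP^2 (since T^2#RP^2 = 3RP^2).
Total crosscaps k = 7 + 2*2 = 11.
Check via chi: chi = 7*1 + 2*0 - (7+2-1)*2 = -9 = 2 - k = -9. Consistent.

11


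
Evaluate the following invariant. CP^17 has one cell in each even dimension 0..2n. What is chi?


CP^17 has one cell in each even dimension 0, 2, ..., 2*17 (17+1 cells total).
All cells are even-dimensional, so chi = number of cells.
chi = 17 + 1 = 18

18


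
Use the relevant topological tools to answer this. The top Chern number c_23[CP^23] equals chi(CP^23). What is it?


For any closed oriented manifold, <e(TM),[M]> = chi(M).
chi(CP^23) = 23+1 = 24

24


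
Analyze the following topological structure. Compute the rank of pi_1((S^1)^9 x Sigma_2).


pi_1(A x B) = pi_1(A) x pi_1(B); rank of abelianization = b_1.
b_1(T^9) = 9, b_1(Sigma_2) = 2*2 = 4.
b_1(product) = 9 + 4 = 13

13


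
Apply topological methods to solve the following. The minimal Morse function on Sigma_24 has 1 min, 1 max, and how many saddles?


A perfect Morse function has m_k = b_k.
For Sigma_24: b_0=1, b_1=2g=48, b_2=1.
Saddles m_1 = 2g = 48

48


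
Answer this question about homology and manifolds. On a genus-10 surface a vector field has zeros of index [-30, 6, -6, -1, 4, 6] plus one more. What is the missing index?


Poincare-Hopf: sum of indices = chi(M).
chi(Sigma_10) = 2 - 2*10 = -18.
Sum of known indices = -21.
x = chi - (sum known) = -18 - (-21) = 3

3


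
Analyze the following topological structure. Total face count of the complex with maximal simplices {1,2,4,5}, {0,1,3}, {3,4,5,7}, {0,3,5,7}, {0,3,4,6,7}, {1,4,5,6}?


Each maximal simplex on m vertices has 2^m - 1 nonempty faces.
Take the union (dedupe shared faces).
Total distinct faces = 64

64


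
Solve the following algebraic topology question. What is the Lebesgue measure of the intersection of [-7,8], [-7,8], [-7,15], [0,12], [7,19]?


Intersection = [max(a_i), min(b_i)] = [7, 8].
Length = 8 - 7 = 1

1


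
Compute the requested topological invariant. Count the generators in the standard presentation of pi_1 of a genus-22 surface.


Standard presentation: pi_1(Sigma_g) = <a_1,b_1,...,a_g,b_g | [a_1,b_1]...[a_g,b_g] = 1>.
Number of generators = 2g = 2*22 = 44

44


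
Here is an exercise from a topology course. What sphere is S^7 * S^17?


Join of spheres: S^m * S^n = S^{m+n+1}.
dim = 7 + 17 + 1 = 25

25


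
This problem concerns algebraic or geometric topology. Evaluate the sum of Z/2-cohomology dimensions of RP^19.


H^k(RP^19; Z/2) = Z/2 for each 0 <= k <= 19.
Total dimension = 19 + 1 = 20

20


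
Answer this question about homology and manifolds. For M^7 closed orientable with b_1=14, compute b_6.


Poincare duality for closed orientable n-manifolds: b_k = b_{n-k}.
Here n = 7, so b_6 = b_1 = 14

14


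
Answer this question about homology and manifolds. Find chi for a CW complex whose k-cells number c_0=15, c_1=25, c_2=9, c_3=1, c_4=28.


chi = sum_k (-1)^k c_k.
= (-1)^0*15 + (-1)^1*25 + (-1)^2*9 + (-1)^3*1 + (-1)^4*28
= (15) + (-25) + (9) + (-1) + (28)
= 26

26


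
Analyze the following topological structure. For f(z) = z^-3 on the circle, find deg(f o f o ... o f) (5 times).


deg(f) = -3. Degree is multiplicative: deg(f^5) = (deg f)^5.
deg(f^5) = (-3)^5 = -243

-243


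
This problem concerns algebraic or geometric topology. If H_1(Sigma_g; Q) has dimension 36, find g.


For a closed orientable surface: b_1 = 2g.
36 = 2g
g = 36 / 2 = 18

18


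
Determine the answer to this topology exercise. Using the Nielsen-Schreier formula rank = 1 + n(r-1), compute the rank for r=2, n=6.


Nielsen-Schreier: an index-n subgroup of F_r is free of rank 1 + n(r-1).
Equivalently: chi(cover) = n*chi(base); chi(vee_r S^1) = 1 - 2 = -1.
chi(E) = 6*(-1) = -6; rank = 1 - chi(E) = 1 - (-6) = 7.
rank = 1 + 6*(2-1) = 1 + 6 = 7

7


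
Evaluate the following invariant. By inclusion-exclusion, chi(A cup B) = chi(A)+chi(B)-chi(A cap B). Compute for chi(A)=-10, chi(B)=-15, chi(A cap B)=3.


chi(A cup B) = chi(A) + chi(B) - chi(A cap B)
= -10 + (-15) - (3)
= -28

-28


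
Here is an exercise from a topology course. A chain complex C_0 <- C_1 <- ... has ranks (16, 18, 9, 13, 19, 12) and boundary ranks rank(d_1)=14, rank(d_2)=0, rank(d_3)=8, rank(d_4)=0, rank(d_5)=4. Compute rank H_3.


rank H_k = rank(ker d_k) - rank(im d_{k+1}).
rank(ker d_3) = rank(C_3) - rank(d_3) = 13 - 8 = 5.
rank(im d_{3+1}) = 0.
rank H_3 = 5 - 0 = 5

5


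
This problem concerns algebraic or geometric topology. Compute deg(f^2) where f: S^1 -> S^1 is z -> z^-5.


deg(f) = -5. Degree is multiplicative: deg(f^2) = (deg f)^2.
deg(f^2) = (-5)^2 = 25

25


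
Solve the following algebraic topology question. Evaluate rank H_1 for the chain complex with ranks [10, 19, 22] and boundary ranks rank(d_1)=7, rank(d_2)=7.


rank H_k = rank(ker d_k) - rank(im d_{k+1}).
rank(ker d_1) = rank(C_1) - rank(d_1) = 19 - 7 = 12.
rank(im d_{1+1}) = 7.
rank H_1 = 12 - 7 = 5

5


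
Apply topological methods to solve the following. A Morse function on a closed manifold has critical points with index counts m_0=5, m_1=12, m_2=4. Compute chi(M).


Morse theory: chi(M) = sum_k (-1)^k m_k where m_k = #(index-k critical points).
= (5) + (-12) + (4) = -3

-3


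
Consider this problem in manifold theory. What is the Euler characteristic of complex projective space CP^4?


CP^4 has one cell in each even dimension 0, 2, ..., 2*4 (4+1 cells total).
All cells are even-dimensional, so chi = number of cells.
chi = 4 + 1 = 5

5


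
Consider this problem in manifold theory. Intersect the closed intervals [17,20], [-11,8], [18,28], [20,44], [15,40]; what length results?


Intersection = [max(a_i), min(b_i)] = [20, 8].
Since 20 > 8, the intersection is empty.
Length = 0

0


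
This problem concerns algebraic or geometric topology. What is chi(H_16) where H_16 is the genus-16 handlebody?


A genus-g handlebody deformation retracts to a wedge of g circles.
chi(vee_g S^1) = 1 - g.
chi(H_16) = 1 - 16 = -15

-15


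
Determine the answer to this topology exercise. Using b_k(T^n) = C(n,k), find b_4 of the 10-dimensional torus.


By the Kunneth formula, b_k(T^n) = C(n,k).
b_4(T^10) = C(10,4).
C(10,4) = 10!/(4!*6!) = 210

210


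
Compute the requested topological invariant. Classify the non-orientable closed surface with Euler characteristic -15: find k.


chi = 2 - k for closed non-orientable surfaces with k crosscaps.
-15 = 2 - k
k = 2 - (-15) = 17

17


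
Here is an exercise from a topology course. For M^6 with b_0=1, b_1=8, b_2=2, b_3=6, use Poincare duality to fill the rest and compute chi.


By Poincare duality b_k = b_{6-k}, so full Betti numbers: b_0=1, b_1=8, b_2=2, b_3=6, b_4=2, b_5=8, b_6=1.
chi = sum (-1)^k b_k = -16

-16


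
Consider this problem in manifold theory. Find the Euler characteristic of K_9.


K_9: V = 9, E = C(9,2) = 36.
chi = V - E = 9 - 36 = -27

-27


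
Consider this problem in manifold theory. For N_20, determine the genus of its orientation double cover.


chi(N_20) = 2 - 20 = -18.
Double cover: chi(Sigma_g) = 2 * chi(N_20) = 2*(-18) = -36.
2 - 2g = -36, so g = (2 - (-36))/2 = 38/2 = 19

19


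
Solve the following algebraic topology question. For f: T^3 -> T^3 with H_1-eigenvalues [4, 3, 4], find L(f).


For a torus self-map: L(f) = det(I - A) where A acts on H_1.
L(f) = (1-4) * (1-3) * (1-4) = -3 * -2 * -3 = -18

-18


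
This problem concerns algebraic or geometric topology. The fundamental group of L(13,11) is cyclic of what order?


pi_1(L(p,q)) = Z/pZ for any q coprime to p.
|pi_1(L(13,11))| = 13

13


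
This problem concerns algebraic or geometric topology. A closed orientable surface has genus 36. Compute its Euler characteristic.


For a closed orientable surface of genus g: chi = 2 - 2g.
Here g = 36.
chi = 2 - 2*36 = 2 - 72 = -70

-70


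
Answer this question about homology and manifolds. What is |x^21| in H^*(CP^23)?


|x| = 2 in H^*(CP^n).
|x^21| = 21 * |x| = 21 * 2 = 42

42


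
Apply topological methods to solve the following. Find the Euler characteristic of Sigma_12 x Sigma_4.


chi(Sigma_12) = 2 - 2*12 = -22
chi(Sigma_4) = 2 - 2*4 = -6
chi(product) = (-22) * (-6) = 132

132


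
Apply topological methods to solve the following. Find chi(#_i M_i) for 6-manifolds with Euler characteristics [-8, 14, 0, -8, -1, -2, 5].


For n-manifolds: chi(A#B) = chi(A) + chi(B) - chi(S^6).
chi(S^6) = 1 + (-1)^6 = 2.
chi(#) = (sum chi_i) - (7-1)*chi(S^6) = 0 - 6*2 = -12

-12


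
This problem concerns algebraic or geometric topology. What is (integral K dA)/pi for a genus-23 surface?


Gauss-Bonnet: integral K dA = 2*pi*chi(M).
chi(Sigma_23) = 2 - 2*23 = -44.
(integral K dA)/pi = 2*chi = 2*(-44) = -88

-88


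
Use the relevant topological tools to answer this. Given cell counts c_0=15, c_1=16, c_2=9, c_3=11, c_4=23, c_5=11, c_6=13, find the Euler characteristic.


chi = sum_k (-1)^k c_k.
= (-1)^0*15 + (-1)^1*16 + (-1)^2*9 + (-1)^3*11 + (-1)^4*23 + (-1)^5*11 + (-1)^6*13
= (15) + (-16) + (9) + (-11) + (23) + (-11) + (13)
= 22

22


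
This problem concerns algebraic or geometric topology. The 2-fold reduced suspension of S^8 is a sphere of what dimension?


Each suspension raises dimension by 1: Sigma S^n = S^{n+1}.
Sigma^2 S^8 = S^{8+2} = S^10

10


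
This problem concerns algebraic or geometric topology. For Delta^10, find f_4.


Delta^10 has 10+1 vertices. A 4-face is a choice of 4+1 vertices.
f_4 = C(10+1, 4+1) = C(11,5) = 462

462


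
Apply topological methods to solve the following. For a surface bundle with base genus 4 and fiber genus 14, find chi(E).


For a fiber bundle F -> E -> B (with CW structure): chi(E) = chi(B) * chi(F).
chi(Sigma_4) = -6, chi(Sigma_14) = -26.
chi(E) = (-6) * (-26) = 156

156


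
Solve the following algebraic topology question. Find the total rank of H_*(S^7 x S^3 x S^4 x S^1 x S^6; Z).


Total Betti number is multiplicative under products.
Each S^d (d>=1) has total Betti number 2.
There are 5 sphere factors.
Total = 2^5 = 32

32


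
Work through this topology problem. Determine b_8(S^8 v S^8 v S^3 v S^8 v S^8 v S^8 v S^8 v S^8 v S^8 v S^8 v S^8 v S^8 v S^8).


For a wedge of spheres, H_k (k>0) is free on one generator per sphere of dimension k.
Spheres of dimension 8: count = 12.
b_8 = 12

12


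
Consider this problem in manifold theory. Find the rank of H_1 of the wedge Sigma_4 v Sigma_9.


For a wedge: H_1(A v B) = H_1(A) + H_1(B).
b_1(Sigma_4) = 8, b_1(Sigma_9) = 18.
b_1 = 8 + 18 = 26

26


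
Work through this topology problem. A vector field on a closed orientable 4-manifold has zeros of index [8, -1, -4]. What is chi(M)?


Poincare-Hopf: chi(M) = sum of indices of zeros.
chi = (8) + (-1) + (-4) = 3

3


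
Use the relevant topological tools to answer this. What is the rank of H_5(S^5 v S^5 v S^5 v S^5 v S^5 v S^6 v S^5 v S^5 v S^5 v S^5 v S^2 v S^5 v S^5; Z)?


For a wedge of spheres, H_k (k>0) is free on one generator per sphere of dimension k.
Spheres of dimension 5: count = 11.
b_5 = 11

11


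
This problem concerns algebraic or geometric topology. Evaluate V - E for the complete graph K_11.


K_11: V = 11, E = C(11,2) = 55.
chi = V - E = 11 - 55 = -44

-44


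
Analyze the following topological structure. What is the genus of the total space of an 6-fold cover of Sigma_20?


For an n-sheeted cover: chi(E) = n * chi(B).
chi(Sigma_20) = 2 - 2*20 = -38.
chi(E) = 6 * (-38) = -228.
genus(E) = (2 - chi(E))/2 = (2 - (-228))/2 = 230/2 = 115

115


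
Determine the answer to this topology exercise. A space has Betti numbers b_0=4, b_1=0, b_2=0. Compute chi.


chi = sum_k (-1)^k b_k.
= (4) + (0) + (0)
= 4

4


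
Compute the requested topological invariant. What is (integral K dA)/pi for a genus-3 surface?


Gauss-Bonnet: integral K dA = 2*pi*chi(M).
chi(Sigma_3) = 2 - 2*3 = -4.
(integral K dA)/pi = 2*chi = 2*(-4) = -8

-8


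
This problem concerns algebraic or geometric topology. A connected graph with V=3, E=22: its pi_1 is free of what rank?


For a connected graph: rank(pi_1) = b_1 = E - V + 1 = 1 - chi.
chi = V - E = 3 - 22 = -19.
rank = 1 - (-19) = 22 - 3 + 1 = 20

20


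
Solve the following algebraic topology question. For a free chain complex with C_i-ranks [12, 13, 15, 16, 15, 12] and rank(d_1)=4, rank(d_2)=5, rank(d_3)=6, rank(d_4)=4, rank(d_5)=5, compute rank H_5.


rank H_k = rank(ker d_k) - rank(im d_{k+1}).
rank(ker d_5) = rank(C_5) - rank(d_5) = 12 - 5 = 7.
rank(im d_{5+1}) = 0.
rank H_5 = 7 - 0 = 7

7


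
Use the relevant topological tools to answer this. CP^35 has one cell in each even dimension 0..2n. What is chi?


CP^35 has one cell in each even dimension 0, 2, ..., 2*35 (35+1 cells total).
All cells are even-dimensional, so chi = number of cells.
chi = 35 + 1 = 36

36


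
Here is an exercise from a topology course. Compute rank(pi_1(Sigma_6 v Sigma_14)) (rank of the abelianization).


For a wedge: H_1(A v B) = H_1(A) + H_1(B).
b_1(Sigma_6) = 12, b_1(Sigma_14) = 28.
b_1 = 12 + 28 = 40

40


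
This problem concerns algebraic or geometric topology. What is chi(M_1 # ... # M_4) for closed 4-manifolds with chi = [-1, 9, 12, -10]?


For n-manifolds: chi(A#B) = chi(A) + chi(B) - chi(S^4).
chi(S^4) = 1 + (-1)^4 = 2.
chi(#) = (sum chi_i) - (4-1)*chi(S^4) = 10 - 3*2 = 4

4


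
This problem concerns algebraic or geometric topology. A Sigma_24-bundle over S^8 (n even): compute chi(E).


chi(S^8) = 2 (n even), chi(Sigma_24) = 2 - 2*24 = -46.
chi(E) = 2 * (-46) = -92

-92


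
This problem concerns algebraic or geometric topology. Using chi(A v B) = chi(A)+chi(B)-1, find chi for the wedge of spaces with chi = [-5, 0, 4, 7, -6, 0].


chi(A v B) = chi(A) + chi(B) - 1 (one point identified).
For 6 spaces: chi = (sum chi_i) - (6 - 1).
sum = 0; chi = 0 - 5 = -5

-5


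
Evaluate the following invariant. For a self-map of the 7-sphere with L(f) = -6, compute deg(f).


L(f) = 1 + (-1)^7 deg(f) on S^7.
-6 = 1 + (-1)^7 * deg(f)
(-1)^7 * deg(f) = -7
deg(f) = 7

7


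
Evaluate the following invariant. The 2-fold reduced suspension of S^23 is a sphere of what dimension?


Each suspension raises dimension by 1: Sigma S^n = S^{n+1}.
Sigma^2 S^23 = S^{23+2} = S^25

25


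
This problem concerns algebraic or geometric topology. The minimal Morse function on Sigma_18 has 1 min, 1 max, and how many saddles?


A perfect Morse function has m_k = b_k.
For Sigma_18: b_0=1, b_1=2g=36, b_2=1.
Saddles m_1 = 2g = 36

36


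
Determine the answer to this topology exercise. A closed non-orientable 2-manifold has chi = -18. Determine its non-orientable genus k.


chi = 2 - k for closed non-orientable surfaces with k crosscaps.
-18 = 2 - k
k = 2 - (-18) = 20

20


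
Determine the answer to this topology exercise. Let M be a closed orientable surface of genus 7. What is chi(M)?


For a closed orientable surface of genus g: chi = 2 - 2g.
Here g = 7.
chi = 2 - 2*7 = 2 - 14 = -12

-12


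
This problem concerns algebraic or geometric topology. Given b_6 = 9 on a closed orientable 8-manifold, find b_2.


Poincare duality for closed orientable n-manifolds: b_k = b_{n-k}.
Here n = 8, so b_2 = b_6 = 9

9


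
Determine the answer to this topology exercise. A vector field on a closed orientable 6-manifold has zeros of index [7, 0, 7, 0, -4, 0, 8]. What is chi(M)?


Poincare-Hopf: chi(M) = sum of indices of zeros.
chi = (7) + (0) + (7) + (0) + (-4) + (0) + (8) = 18

18


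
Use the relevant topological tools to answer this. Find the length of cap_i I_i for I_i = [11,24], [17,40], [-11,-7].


Intersection = [max(a_i), min(b_i)] = [17, -7].
Since 17 > -7, the intersection is empty.
Length = 0

0


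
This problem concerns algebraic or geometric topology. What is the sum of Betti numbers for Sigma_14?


For Sigma_14: b_0 = 1, b_1 = 2g = 28, b_2 = 1.
Total = 1 + 28 + 1 = 30

30


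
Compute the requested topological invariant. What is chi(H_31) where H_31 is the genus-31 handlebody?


A genus-g handlebody deformation retracts to a wedge of g circles.
chi(vee_g S^1) = 1 - g.
chi(H_31) = 1 - 31 = -30

-30


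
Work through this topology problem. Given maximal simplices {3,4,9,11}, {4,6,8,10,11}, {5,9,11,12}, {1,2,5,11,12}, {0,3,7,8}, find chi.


Enumerate all faces; f-vector: f_0=13, f_1=33, f_2=31, f_3=13, f_4=2.
chi = sum (-1)^k f_k = 0

0


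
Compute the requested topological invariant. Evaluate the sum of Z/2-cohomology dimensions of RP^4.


H^k(RP^4; Z/2) = Z/2 for each 0 <= k <= 4.
Total dimension = 4 + 1 = 5

5


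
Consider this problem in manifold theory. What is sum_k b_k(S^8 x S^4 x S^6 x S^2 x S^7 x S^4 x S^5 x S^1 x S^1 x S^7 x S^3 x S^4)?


Total Betti number is multiplicative under products.
Each S^d (d>=1) has total Betti number 2.
There are 12 sphere factors.
Total = 2^12 = 4096

4096


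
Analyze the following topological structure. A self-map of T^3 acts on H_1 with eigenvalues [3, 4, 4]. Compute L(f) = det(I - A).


For a torus self-map: L(f) = det(I - A) where A acts on H_1.
L(f) = (1-3) * (1-4) * (1-4) = -2 * -3 * -3 = -18

-18


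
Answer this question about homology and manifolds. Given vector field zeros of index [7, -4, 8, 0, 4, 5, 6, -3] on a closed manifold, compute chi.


Poincare-Hopf: chi(M) = sum of indices of zeros.
chi = (7) + (-4) + (8) + (0) + (4) + (5) + (6) + (-3) = 23

23


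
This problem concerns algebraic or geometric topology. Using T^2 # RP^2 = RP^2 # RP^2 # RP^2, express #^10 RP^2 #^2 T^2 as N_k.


Since a >= 1, the sum is non-orientable; each T^2 can be replaced by RP^2 # RP^2 (since T^2#RP^2 = 3RP^2).
Total crosscaps k = 10 + 2*2 = 14.
Check via chi: chi = 10*1 + 2*0 - (10+2-1)*2 = -12 = 2 - k = -12. Consistent.

14


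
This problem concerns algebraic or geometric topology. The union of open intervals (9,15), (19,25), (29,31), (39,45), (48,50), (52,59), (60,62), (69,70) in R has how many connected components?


Sort and merge overlapping open intervals.
Merged: (9,15), (19,25), (29,31), (39,45), (48,50), (52,59), (60,62), (69,70).
Number of components = 8

8


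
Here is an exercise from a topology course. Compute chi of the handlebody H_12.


A genus-g handlebody deformation retracts to a wedge of g circles.
chi(vee_g S^1) = 1 - g.
chi(H_12) = 1 - 12 = -11

-11


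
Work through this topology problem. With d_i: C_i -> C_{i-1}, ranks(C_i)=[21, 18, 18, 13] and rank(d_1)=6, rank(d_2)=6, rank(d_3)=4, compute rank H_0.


rank H_k = rank(ker d_k) - rank(im d_{k+1}).
rank(ker d_0) = rank(C_0) - rank(d_0) = 21 - 0 = 21.
rank(im d_{0+1}) = 6.
rank H_0 = 21 - 6 = 15

15


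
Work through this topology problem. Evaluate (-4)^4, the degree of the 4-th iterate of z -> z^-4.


deg(f) = -4. Degree is multiplicative: deg(f^4) = (deg f)^4.
deg(f^4) = (-4)^4 = 256

256


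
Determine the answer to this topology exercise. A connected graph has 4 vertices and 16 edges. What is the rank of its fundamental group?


For a connected graph: rank(pi_1) = b_1 = E - V + 1 = 1 - chi.
chi = V - E = 4 - 16 = -12.
rank = 1 - (-12) = 16 - 4 + 1 = 13

13


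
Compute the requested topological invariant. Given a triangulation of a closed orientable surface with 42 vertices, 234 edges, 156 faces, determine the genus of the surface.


chi = V - E + F = 42 - 234 + 156 = -36
For orientable closed surface: chi = 2 - 2g, so g = (2 - chi)/2.
g = (2 - (-36)) / 2 = 38 / 2 = 19

19


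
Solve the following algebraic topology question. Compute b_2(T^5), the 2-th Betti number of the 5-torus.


By the Kunneth formula, b_k(T^n) = C(n,k).
b_2(T^5) = C(5,2).
C(5,2) = 5!/(2!*3!) = 10

10


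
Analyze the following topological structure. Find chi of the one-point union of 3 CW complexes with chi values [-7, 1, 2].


chi(A v B) = chi(A) + chi(B) - 1 (one point identified).
For 3 spaces: chi = (sum chi_i) - (3 - 1).
sum = -4; chi = -4 - 2 = -6

-6


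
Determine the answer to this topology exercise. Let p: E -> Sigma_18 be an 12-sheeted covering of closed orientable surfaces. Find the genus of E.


For an n-sheeted cover: chi(E) = n * chi(B).
chi(Sigma_18) = 2 - 2*18 = -34.
chi(E) = 12 * (-34) = -408.
genus(E) = (2 - chi(E))/2 = (2 - (-408))/2 = 410/2 = 205

205


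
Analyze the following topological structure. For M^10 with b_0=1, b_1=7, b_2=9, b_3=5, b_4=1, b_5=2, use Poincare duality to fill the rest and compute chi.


By Poincare duality b_k = b_{10-k}, so full Betti numbers: b_0=1, b_1=7, b_2=9, b_3=5, b_4=1, b_5=2, b_6=1, b_7=5, b_8=9, b_9=7, b_10=1.
chi = sum (-1)^k b_k = -4

-4


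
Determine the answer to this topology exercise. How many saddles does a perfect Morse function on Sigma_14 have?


A perfect Morse function has m_k = b_k.
For Sigma_14: b_0=1, b_1=2g=28, b_2=1.
Saddles m_1 = 2g = 28

28


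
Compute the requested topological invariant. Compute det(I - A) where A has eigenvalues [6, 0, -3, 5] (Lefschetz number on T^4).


For a torus self-map: L(f) = det(I - A) where A acts on H_1.
L(f) = (1-6) * (1-0) * (1--3) * (1-5) = -5 * 1 * 4 * -4 = 80

80


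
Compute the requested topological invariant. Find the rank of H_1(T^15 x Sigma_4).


pi_1(A x B) = pi_1(A) x pi_1(B); rank of abelianization = b_1.
b_1(T^15) = 15, b_1(Sigma_4) = 2*4 = 8.
b_1(product) = 15 + 8 = 23

23


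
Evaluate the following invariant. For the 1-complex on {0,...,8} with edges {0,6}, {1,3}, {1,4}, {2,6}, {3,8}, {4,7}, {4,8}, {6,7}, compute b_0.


Run DFS/union-find over 9 vertices.
V = 9, E = 8.
Number of components = 2

2


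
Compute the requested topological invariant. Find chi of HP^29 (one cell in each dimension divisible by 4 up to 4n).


HP^29 has one cell in each dimension 0, 4, ..., 4*29 (29+1 cells, all even-dim).
chi = 29 + 1 = 30

30


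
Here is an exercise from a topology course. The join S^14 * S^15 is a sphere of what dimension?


Join of spheres: S^m * S^n = S^{m+n+1}.
dim = 14 + 15 + 1 = 30

30


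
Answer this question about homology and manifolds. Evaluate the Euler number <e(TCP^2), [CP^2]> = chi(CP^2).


For any closed oriented manifold, <e(TM),[M]> = chi(M).
chi(CP^2) = 2+1 = 3

3


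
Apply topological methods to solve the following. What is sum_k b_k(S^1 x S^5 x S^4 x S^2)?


Total Betti number is multiplicative under products.
Each S^d (d>=1) has total Betti number 2.
There are 4 sphere factors.
Total = 2^4 = 16

16


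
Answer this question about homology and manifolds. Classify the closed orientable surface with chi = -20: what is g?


chi = 2 - 2g for closed orientable surfaces.
-20 = 2 - 2g
2g = 2 - (-20) = 22
g = 11

11


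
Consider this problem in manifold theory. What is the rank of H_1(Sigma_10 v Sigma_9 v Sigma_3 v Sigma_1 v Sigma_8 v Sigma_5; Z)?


For a wedge X v Y: reduced H_k(X v Y) = H_k(X) + H_k(Y).
Each Sigma_g contributes b_1 = 2g.
b_1 = 20 + 18 + 6 + 2 + 16 + 10 = 72

72


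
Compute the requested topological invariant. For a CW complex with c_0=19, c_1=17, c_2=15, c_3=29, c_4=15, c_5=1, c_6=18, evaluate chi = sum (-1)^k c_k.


chi = sum_k (-1)^k c_k.
= (-1)^0*19 + (-1)^1*17 + (-1)^2*15 + (-1)^3*29 + (-1)^4*15 + (-1)^5*1 + (-1)^6*18
= (19) + (-17) + (15) + (-29) + (15) + (-1) + (18)
= 20

20


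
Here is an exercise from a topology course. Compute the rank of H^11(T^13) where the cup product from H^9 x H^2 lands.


Cup product: H^p x H^q -> H^{p+q}; here p+q = 9+2 = 11.
rank H^k(T^n) = C(n,k).
C(13,11) = 78

78


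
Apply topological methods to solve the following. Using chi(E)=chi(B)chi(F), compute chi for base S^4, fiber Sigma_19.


chi(S^4) = 2 (n even), chi(Sigma_19) = 2 - 2*19 = -36.
chi(E) = 2 * (-36) = -72

-72


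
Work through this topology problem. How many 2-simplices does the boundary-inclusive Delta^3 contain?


Delta^3 has 3+1 vertices. A 2-face is a choice of 2+1 vertices.
f_2 = C(3+1, 2+1) = C(4,3) = 4

4


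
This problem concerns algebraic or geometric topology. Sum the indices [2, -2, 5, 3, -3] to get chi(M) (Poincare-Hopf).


Poincare-Hopf: chi(M) = sum of indices of zeros.
chi = (2) + (-2) + (5) + (3) + (-3) = 5

5


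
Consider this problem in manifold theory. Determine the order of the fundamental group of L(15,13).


pi_1(L(p,q)) = Z/pZ for any q coprime to p.
|pi_1(L(15,13))| = 15

15


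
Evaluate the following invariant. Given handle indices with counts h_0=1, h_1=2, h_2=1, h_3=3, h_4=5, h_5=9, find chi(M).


Handles of index k contribute (-1)^k to chi (same as CW cells).
chi = (1) + (-2) + (1) + (-3) + (5) + (-9) = -7

-7


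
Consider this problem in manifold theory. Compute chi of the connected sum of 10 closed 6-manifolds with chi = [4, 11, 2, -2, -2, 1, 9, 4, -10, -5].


For n-manifolds: chi(A#B) = chi(A) + chi(B) - chi(S^6).
chi(S^6) = 1 + (-1)^6 = 2.
chi(#) = (sum chi_i) - (10-1)*chi(S^6) = 12 - 9*2 = -6

-6


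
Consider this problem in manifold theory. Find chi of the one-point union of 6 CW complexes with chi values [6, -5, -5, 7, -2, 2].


chi(A v B) = chi(A) + chi(B) - 1 (one point identified).
For 6 spaces: chi = (sum chi_i) - (6 - 1).
sum = 3; chi = 3 - 5 = -2

-2


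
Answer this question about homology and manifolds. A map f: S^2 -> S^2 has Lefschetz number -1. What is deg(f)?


L(f) = 1 + (-1)^2 deg(f) on S^2.
-1 = 1 + (-1)^2 * deg(f)
(-1)^2 * deg(f) = -2
deg(f) = -2

-2


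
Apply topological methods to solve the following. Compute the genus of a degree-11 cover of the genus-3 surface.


For an n-sheeted cover: chi(E) = n * chi(B).
chi(Sigma_3) = 2 - 2*3 = -4.
chi(E) = 11 * (-4) = -44.
genus(E) = (2 - chi(E))/2 = (2 - (-44))/2 = 46/2 = 23

23


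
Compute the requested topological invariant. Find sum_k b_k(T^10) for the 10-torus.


b_k(T^10) = C(10,k), so the sum over k is sum_k C(10,k) = 2^10.
Total = 2^10 = 1024

1024


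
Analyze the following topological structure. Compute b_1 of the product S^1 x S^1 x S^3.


Each S^d has Poincare polynomial 1 + t^d.
The product S^1 x S^1 x S^3 has Poincare polynomial prod(1+t^d_i).
Expanding: b_0=1, b_1=2, b_2=1, b_3=1, b_4=2, b_5=1.
b_1 = 2

2


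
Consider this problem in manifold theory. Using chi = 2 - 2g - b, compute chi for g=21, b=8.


For a compact orientable surface with genus g and b boundary components: chi = 2 - 2g - b.
chi = 2 - 2*21 - 8 = 2 - 42 - 8 = -48

-48


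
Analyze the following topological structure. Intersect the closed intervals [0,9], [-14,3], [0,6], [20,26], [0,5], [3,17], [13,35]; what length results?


Intersection = [max(a_i), min(b_i)] = [20, 3].
Since 20 > 3, the intersection is empty.
Length = 0

0


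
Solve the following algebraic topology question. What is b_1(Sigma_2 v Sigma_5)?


For a wedge: H_1(A v B) = H_1(A) + H_1(B).
b_1(Sigma_2) = 4, b_1(Sigma_5) = 10.
b_1 = 4 + 10 = 14

14


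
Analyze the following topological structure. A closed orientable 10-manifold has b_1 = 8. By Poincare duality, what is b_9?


Poincare duality for closed orientable n-manifolds: b_k = b_{n-k}.
Here n = 10, so b_9 = b_1 = 8

8


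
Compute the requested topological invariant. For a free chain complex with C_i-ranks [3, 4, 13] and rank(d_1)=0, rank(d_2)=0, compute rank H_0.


rank H_k = rank(ker d_k) - rank(im d_{k+1}).
rank(ker d_0) = rank(C_0) - rank(d_0) = 3 - 0 = 3.
rank(im d_{0+1}) = 0.
rank H_0 = 3 - 0 = 3

3


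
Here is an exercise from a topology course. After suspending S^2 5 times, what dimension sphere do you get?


Each suspension raises dimension by 1: Sigma S^n = S^{n+1}.
Sigma^5 S^2 = S^{2+5} = S^7

7


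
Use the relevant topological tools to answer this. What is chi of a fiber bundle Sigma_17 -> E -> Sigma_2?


For a fiber bundle F -> E -> B (with CW structure): chi(E) = chi(B) * chi(F).
chi(Sigma_2) = -2, chi(Sigma_17) = -32.
chi(E) = (-2) * (-32) = 64

64


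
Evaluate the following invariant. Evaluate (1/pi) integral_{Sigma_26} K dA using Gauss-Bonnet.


Gauss-Bonnet: integral K dA = 2*pi*chi(M).
chi(Sigma_26) = 2 - 2*26 = -50.
(integral K dA)/pi = 2*chi = 2*(-50) = -100

-100


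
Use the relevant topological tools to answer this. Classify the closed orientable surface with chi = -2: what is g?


chi = 2 - 2g for closed orientable surfaces.
-2 = 2 - 2g
2g = 2 - (-2) = 4
g = 2

2


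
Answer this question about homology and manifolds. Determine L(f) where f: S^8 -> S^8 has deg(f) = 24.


On S^8: L(f) = tr(f_0*) + (-1)^8 tr(f_8*) = 1 + (-1)^8 * deg(f).
L(f) = 1 + (-1)^8 * 24 = 1 + 24 = 25

25


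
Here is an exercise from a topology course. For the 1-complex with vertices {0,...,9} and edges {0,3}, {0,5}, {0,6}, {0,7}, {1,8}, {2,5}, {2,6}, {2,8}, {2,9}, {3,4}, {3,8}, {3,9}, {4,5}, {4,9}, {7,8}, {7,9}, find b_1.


b_1 = E - V + (number of components).
E = 16, V = 10, components = 1.
b_1 = 16 - 10 + 1 = 7

7


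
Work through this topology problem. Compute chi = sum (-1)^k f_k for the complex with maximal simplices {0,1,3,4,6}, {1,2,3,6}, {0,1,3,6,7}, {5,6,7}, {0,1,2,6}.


Enumerate all faces; f-vector: f_0=8, f_1=20, f_2=22, f_3=11, f_4=2.
chi = sum (-1)^k f_k = 1

1


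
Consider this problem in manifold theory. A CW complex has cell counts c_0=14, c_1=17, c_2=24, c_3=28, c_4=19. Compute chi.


chi = sum_k (-1)^k c_k.
= (-1)^0*14 + (-1)^1*17 + (-1)^2*24 + (-1)^3*28 + (-1)^4*19
= (14) + (-17) + (24) + (-28) + (19)
= 12

12


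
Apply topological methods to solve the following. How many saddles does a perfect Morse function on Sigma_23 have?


A perfect Morse function has m_k = b_k.
For Sigma_23: b_0=1, b_1=2g=46, b_2=1.
Saddles m_1 = 2g = 46

46


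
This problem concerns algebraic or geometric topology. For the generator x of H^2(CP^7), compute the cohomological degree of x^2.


|x| = 2 in H^*(CP^n).
|x^2| = 2 * |x| = 2 * 2 = 4

4


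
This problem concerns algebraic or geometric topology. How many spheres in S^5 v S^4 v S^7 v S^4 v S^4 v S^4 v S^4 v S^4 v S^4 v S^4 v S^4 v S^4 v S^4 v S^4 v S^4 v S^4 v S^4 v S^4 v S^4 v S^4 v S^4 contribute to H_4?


For a wedge of spheres, H_k (k>0) is free on one generator per sphere of dimension k.
Spheres of dimension 4: count = 19.
b_4 = 19

19


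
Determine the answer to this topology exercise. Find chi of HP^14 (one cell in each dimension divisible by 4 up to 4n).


HP^14 has one cell in each dimension 0, 4, ..., 4*14 (14+1 cells, all even-dim).
chi = 14 + 1 = 15

15
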